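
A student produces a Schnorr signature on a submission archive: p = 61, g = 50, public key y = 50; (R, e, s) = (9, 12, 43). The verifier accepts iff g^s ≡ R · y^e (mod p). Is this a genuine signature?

forged

g^s mod p:
50^2 = 2500 ≡ 60
50^4 ≡ 60^2 = 3600 ≡ 1
50^8 ≡ 1^2 = 1
50^16 ≡ 1^2 = 1
50^32 ≡ 1^2 = 1
43 = 32 + 8 + 2 + 1, so 50^43 ≡ 1·1·60·50 ≡ 11 (mod 61)
R · y^e mod p:
50^2 = 2500 ≡ 60
50^4 ≡ 60^2 = 3600 ≡ 1
50^8 ≡ 1^2 = 1
12 = 8 + 4, so 50^12 ≡ 1·1 ≡ 1 (mod 61)
9·1 = 9 ≡ 9 (mod 61)
11 ≠ 9; the check fails.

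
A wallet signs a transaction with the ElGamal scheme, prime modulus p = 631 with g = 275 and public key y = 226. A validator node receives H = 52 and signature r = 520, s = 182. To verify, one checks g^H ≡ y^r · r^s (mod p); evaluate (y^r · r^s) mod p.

379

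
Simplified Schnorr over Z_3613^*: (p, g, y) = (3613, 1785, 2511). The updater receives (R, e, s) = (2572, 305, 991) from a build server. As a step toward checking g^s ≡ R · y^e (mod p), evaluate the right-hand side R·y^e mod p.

1503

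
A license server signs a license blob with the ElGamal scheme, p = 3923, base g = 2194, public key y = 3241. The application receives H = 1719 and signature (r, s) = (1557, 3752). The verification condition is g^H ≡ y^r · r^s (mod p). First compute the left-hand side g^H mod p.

1004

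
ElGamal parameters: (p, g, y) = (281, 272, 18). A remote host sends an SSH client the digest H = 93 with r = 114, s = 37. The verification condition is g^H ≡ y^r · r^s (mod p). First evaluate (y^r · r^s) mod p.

18^114 mod 281 = 217
114^37 mod 281 = 224
y^r · r^s ≡ 217·224 = 48608 ≡ 276 (mod 281)

276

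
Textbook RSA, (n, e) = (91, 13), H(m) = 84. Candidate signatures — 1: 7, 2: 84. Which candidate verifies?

2

Candidate 1: 7^2 = 49; 7^4 ≡ 49^2 = 2401 ≡ 35; 7^8 ≡ 35^2 = 1225 ≡ 42; 13 = 8 + 4 + 1, so 7^13 ≡ 42·35·7 ≡ 7 (mod 91)
Candidate 2: 84^2 = 7056 ≡ 49; 84^4 ≡ 49^2 = 2401 ≡ 35; 84^8 ≡ 35^2 = 1225 ≡ 42; 13 = 8 + 4 + 1, so 84^13 ≡ 42·35·84 ≡ 84 (mod 91)
  → matches H(m) = 84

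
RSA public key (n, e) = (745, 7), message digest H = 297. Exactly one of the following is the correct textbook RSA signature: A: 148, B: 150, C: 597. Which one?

Candidate A: Squares mod 745: 148^1≡148, 148^2≡299, 148^4≡1; 7 = 4 + 2 + 1, so 148^7 ≡ 1·299·148 ≡ 297 (mod 745)
  → matches H = 297
Candidate B: Squares mod 745: 150^1≡150, 150^2≡150, 150^4≡150; 7 = 4 + 2 + 1, so 150^7 ≡ 150·150·150 ≡ 150 (mod 745)
Candidate C: Squares mod 745: 597^1≡597, 597^2≡299, 597^4≡1; 7 = 4 + 2 + 1, so 597^7 ≡ 1·299·597 ≡ 448 (mod 745)

A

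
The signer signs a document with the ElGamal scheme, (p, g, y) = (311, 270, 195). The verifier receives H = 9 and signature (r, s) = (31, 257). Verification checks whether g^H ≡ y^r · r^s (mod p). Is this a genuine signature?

forged

Left side g^H mod p:
270^2 = 72900 ≡ 126
270^4 ≡ 126^2 = 15876 ≡ 15
270^8 ≡ 15^2 = 225
9 = 8 + 1, so 270^9 ≡ 225·270 ≡ 105 (mod 311)
Right side y^r · r^s mod p:
195^2 = 38025 ≡ 83
195^4 ≡ 83^2 = 6889 ≡ 47
195^8 ≡ 47^2 = 2209 ≡ 32
195^16 ≡ 32^2 = 1024 ≡ 91
31 = 16 + 8 + 4 + 2 + 1, so 195^31 ≡ 91·32·47·83·195 ≡ 1 (mod 311)
31^2 = 961 ≡ 28
31^4 ≡ 28^2 = 784 ≡ 162
31^8 ≡ 162^2 = 26244 ≡ 120
31^16 ≡ 120^2 = 14400 ≡ 94
31^32 ≡ 94^2 = 8836 ≡ 128
31^64 ≡ 128^2 = 16384 ≡ 212
31^128 ≡ 212^2 = 44944 ≡ 160
31^256 ≡ 160^2 = 25600 ≡ 98
257 = 256 + 1, so 31^257 ≡ 98·31 ≡ 239 (mod 311)
1·239 = 239 ≡ 239 (mod 311)
105 ≠ 239, so verification fails.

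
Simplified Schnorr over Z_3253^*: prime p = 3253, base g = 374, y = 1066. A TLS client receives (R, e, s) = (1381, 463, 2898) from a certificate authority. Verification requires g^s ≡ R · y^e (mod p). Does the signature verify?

g^s mod p:
374^2 = 139876 ≡ 3250
374^4 ≡ 3250^2 = 10562500 ≡ 9
374^8 ≡ 9^2 = 81
374^16 ≡ 81^2 = 6561 ≡ 55
374^32 ≡ 55^2 = 3025
374^64 ≡ 3025^2 = 9150625 ≡ 3189
374^128 ≡ 3189^2 = 10169721 ≡ 843
374^256 ≡ 843^2 = 710649 ≡ 1495
374^512 ≡ 1495^2 = 2235025 ≡ 214
374^1024 ≡ 214^2 = 45796 ≡ 254
374^2048 ≡ 254^2 = 64516 ≡ 2709
2898 = 2048 + 512 + 256 + 64 + 16 + 2, so 374^2898 ≡ 2709·214·1495·3189·55·3250 ≡ 573 (mod 3253)
R · y^e mod p:
1066^2 = 1136356 ≡ 1059
1066^4 ≡ 1059^2 = 1121481 ≡ 2449
1066^8 ≡ 2449^2 = 5997601 ≡ 2322
1066^16 ≡ 2322^2 = 5391684 ≡ 1463
1066^32 ≡ 1463^2 = 2140369 ≡ 3148
1066^64 ≡ 3148^2 = 9909904 ≡ 1266
1066^128 ≡ 1266^2 = 1602756 ≡ 2280
1066^256 ≡ 2280^2 = 5198400 ≡ 106
463 = 256 + 128 + 64 + 8 + 4 + 2 + 1, so 1066^463 ≡ 106·2280·1266·2322·2449·1059·1066 ≡ 2184 (mod 3253)
1381·2184 = 3016104 ≡ 573 (mod 3253)
573 ≡ 573 (mod 3253); signature holds.

verifies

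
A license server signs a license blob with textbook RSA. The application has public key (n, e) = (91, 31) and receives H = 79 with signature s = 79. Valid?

yes

s^2 ≡ 79^2 = 6241 ≡ 53
s^4 ≡ 53^2 = 2809 ≡ 79
s^8 ≡ 79^2 = 6241 ≡ 53
s^16 ≡ 53^2 = 2809 ≡ 79
31 = 16 + 8 + 4 + 2 + 1, so s^31 ≡ 79·53·79·53·79 ≡ 79 (mod 91)
s^31 mod 91 = 79 matches H.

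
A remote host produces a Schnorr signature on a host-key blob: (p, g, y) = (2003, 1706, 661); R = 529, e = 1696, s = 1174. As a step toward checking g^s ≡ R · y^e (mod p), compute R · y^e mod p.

693

661^2 = 436921 ≡ 267
661^4 ≡ 267^2 = 71289 ≡ 1184
661^8 ≡ 1184^2 = 1401856 ≡ 1759
661^16 ≡ 1759^2 = 3094081 ≡ 1449
661^32 ≡ 1449^2 = 2099601 ≡ 457
661^64 ≡ 457^2 = 208849 ≡ 537
661^128 ≡ 537^2 = 288369 ≡ 1940
661^256 ≡ 1940^2 = 3763600 ≡ 1966
661^512 ≡ 1966^2 = 3865156 ≡ 1369
661^1024 ≡ 1369^2 = 1874161 ≡ 1356
1696 = 1024 + 512 + 128 + 32, so 661^1696 ≡ 1356·1369·1940·457 ≡ 1868 (mod 2003)
R · y^e ≡ 529·1868 = 988172 ≡ 693 (mod 2003)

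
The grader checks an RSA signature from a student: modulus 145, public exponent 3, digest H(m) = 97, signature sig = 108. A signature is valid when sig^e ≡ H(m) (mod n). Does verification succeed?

passes

sig^2 ≡ 108^2 = 11664 ≡ 64
3 = 2 + 1, so sig^3 ≡ 64·108 ≡ 97 (mod 145)
sig^3 mod 145 = 97 matches H(m).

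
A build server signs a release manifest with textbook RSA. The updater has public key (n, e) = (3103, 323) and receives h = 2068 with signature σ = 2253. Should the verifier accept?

σ^323 mod 3103 = 1035
1035 ≠ 2068, so verification fails.

reject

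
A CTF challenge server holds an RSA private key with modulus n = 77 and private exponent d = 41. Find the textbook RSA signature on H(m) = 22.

22

(H(m))^2 ≡ 22^2 = 484 ≡ 22
(H(m))^4 ≡ 22^2 = 484 ≡ 22
(H(m))^8 ≡ 22^2 = 484 ≡ 22
(H(m))^16 ≡ 22^2 = 484 ≡ 22
(H(m))^32 ≡ 22^2 = 484 ≡ 22
41 = 32 + 8 + 1, so (H(m))^41 ≡ 22·22·22 ≡ 22 (mod 77)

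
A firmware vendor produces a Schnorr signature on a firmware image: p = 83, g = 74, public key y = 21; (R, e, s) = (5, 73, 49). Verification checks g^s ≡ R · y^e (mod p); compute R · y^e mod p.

Squares mod 83: 21^1≡21, 21^2≡26, 21^4≡12, 21^8≡61, 21^16≡69, 21^32≡30, 21^64≡70
73 = 64 + 8 + 1, so 21^73 ≡ 70·61·21 ≡ 30 (mod 83)
R · y^e ≡ 5·30 = 150 ≡ 67 (mod 83)

67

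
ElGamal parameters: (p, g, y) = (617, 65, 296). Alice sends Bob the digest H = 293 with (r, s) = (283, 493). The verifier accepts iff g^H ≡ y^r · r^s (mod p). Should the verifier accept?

Left side g^H mod p:
65^2 = 4225 ≡ 523
65^4 ≡ 523^2 = 273529 ≡ 198
65^8 ≡ 198^2 = 39204 ≡ 333
65^16 ≡ 333^2 = 110889 ≡ 446
65^32 ≡ 446^2 = 198916 ≡ 242
65^64 ≡ 242^2 = 58564 ≡ 566
65^128 ≡ 566^2 = 320356 ≡ 133
65^256 ≡ 133^2 = 17689 ≡ 413
293 = 256 + 32 + 4 + 1, so 65^293 ≡ 413·242·198·65 ≡ 79 (mod 617)
Right side y^r · r^s mod p:
296^2 = 87616 ≡ 2
296^4 ≡ 2^2 = 4
296^8 ≡ 4^2 = 16
296^16 ≡ 16^2 = 256
296^32 ≡ 256^2 = 65536 ≡ 134
296^64 ≡ 134^2 = 17956 ≡ 63
296^128 ≡ 63^2 = 3969 ≡ 267
296^256 ≡ 267^2 = 71289 ≡ 334
283 = 256 + 16 + 8 + 2 + 1, so 296^283 ≡ 334·256·16·2·296 ≡ 561 (mod 617)
283^2 = 80089 ≡ 496
283^4 ≡ 496^2 = 246016 ≡ 450
283^8 ≡ 450^2 = 202500 ≡ 124
283^16 ≡ 124^2 = 15376 ≡ 568
283^32 ≡ 568^2 = 322624 ≡ 550
283^64 ≡ 550^2 = 302500 ≡ 170
283^128 ≡ 170^2 = 28900 ≡ 518
283^256 ≡ 518^2 = 268324 ≡ 546
493 = 256 + 128 + 64 + 32 + 8 + 4 + 1, so 283^493 ≡ 546·518·170·550·124·450·283 ≡ 172 (mod 617)
561·172 = 96492 ≡ 240 (mod 617)
79 ≠ 240, so verification fails.

reject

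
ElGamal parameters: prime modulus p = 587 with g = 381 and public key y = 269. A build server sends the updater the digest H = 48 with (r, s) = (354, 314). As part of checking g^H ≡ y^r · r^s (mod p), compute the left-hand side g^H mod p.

550

381^2 = 145161 ≡ 172
381^4 ≡ 172^2 = 29584 ≡ 234
381^8 ≡ 234^2 = 54756 ≡ 165
381^16 ≡ 165^2 = 27225 ≡ 223
381^32 ≡ 223^2 = 49729 ≡ 421
48 = 32 + 16, so 381^48 ≡ 421·223 ≡ 550 (mod 587)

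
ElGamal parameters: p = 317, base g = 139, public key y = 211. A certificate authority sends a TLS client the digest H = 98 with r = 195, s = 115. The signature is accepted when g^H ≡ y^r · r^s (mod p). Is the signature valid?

Left side g^H mod p:
Squares mod 317: 139^1≡139, 139^2≡301, 139^4≡256, 139^8≡234, 139^16≡232, 139^32≡251, 139^64≡235
98 = 64 + 32 + 2, so 139^98 ≡ 235·251·301 ≡ 266 (mod 317)
Right side y^r · r^s mod p:
Squares mod 317: 211^1≡211, 211^2≡141, 211^4≡227, 211^8≡175, 211^16≡193, 211^32≡160, 211^64≡240, 211^128≡223
195 = 128 + 64 + 2 + 1, so 211^195 ≡ 223·240·141·211 ≡ 272 (mod 317)
Squares mod 317: 195^1≡195, 195^2≡302, 195^4≡225, 195^8≡222, 195^16≡149, 195^32≡11, 195^64≡121
115 = 64 + 32 + 16 + 2 + 1, so 195^115 ≡ 121·11·149·302·195 ≡ 297 (mod 317)
272·297 = 80784 ≡ 266 (mod 317)
266 ≡ 266 (mod 317), so the signature is genuine.

valid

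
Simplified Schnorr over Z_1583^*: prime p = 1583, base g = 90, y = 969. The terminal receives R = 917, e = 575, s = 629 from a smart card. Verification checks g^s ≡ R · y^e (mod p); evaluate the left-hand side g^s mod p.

Squares mod 1583: 90^1≡90, 90^2≡185, 90^4≡982, 90^8≡277, 90^16≡745, 90^32≡975, 90^64≡825, 90^128≡1518, 90^256≡1059, 90^512≡717
629 = 512 + 64 + 32 + 16 + 4 + 1, so 90^629 ≡ 717·825·975·745·982·90 ≡ 1424 (mod 1583)

1424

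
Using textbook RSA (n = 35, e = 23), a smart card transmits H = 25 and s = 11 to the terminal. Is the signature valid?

s^23 mod 35 = 16
s^23 mod 35 = 16, but H = 25.

invalid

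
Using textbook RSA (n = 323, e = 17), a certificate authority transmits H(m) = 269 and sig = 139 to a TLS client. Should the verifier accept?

reject

Squares mod 323: sig^1≡139, sig^2≡264, sig^4≡251, sig^8≡16, sig^16≡256
17 = 16 + 1, so sig^17 ≡ 256·139 ≡ 54 (mod 323)
54 ≠ 269, so verification fails.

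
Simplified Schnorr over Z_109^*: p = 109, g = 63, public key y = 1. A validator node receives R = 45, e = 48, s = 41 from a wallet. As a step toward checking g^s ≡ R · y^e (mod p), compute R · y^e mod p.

1^48 mod 109 = 1
R · y^e ≡ 45·1 = 45 ≡ 45 (mod 109)

45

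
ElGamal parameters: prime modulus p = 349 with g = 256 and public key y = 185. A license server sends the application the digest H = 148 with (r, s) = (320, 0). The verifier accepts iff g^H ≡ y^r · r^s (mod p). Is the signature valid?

Left side g^H mod p:
256^148 mod 349 = 344
Right side y^r · r^s mod p:
185^320 mod 349 = 279
320^0 mod 349 = 1
279·1 = 279 ≡ 279 (mod 349)
344 ≠ 279, so verification fails.

invalid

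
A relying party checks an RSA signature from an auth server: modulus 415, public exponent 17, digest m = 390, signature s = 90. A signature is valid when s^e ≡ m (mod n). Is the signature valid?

invalid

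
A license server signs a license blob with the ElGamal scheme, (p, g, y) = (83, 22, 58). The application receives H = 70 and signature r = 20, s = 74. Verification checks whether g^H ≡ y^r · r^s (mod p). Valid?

Left side g^H mod p:
Squares mod 83: 22^1≡22, 22^2≡69, 22^4≡30, 22^8≡70, 22^16≡3, 22^32≡9, 22^64≡81
70 = 64 + 4 + 2, so 22^70 ≡ 81·30·69 ≡ 10 (mod 83)
Right side y^r · r^s mod p:
Squares mod 83: 58^1≡58, 58^2≡44, 58^4≡27, 58^8≡65, 58^16≡75
20 = 16 + 4, so 58^20 ≡ 75·27 ≡ 33 (mod 83)
Squares mod 83: 20^1≡20, 20^2≡68, 20^4≡59, 20^8≡78, 20^16≡25, 20^32≡44, 20^64≡27
74 = 64 + 8 + 2, so 20^74 ≡ 27·78·68 ≡ 33 (mod 83)
33·33 = 1089 ≡ 10 (mod 83)
10 ≡ 10 (mod 83), so the signature is genuine.

yes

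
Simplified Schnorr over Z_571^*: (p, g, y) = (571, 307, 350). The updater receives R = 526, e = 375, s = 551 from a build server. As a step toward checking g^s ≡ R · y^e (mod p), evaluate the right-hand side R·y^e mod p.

350^2 = 122500 ≡ 306
350^4 ≡ 306^2 = 93636 ≡ 563
350^8 ≡ 563^2 = 316969 ≡ 64
350^16 ≡ 64^2 = 4096 ≡ 99
350^32 ≡ 99^2 = 9801 ≡ 94
350^64 ≡ 94^2 = 8836 ≡ 271
350^128 ≡ 271^2 = 73441 ≡ 353
350^256 ≡ 353^2 = 124609 ≡ 131
375 = 256 + 64 + 32 + 16 + 4 + 2 + 1, so 350^375 ≡ 131·271·94·99·563·306·350 ≡ 353 (mod 571)
R · y^e ≡ 526·353 = 185678 ≡ 103 (mod 571)

103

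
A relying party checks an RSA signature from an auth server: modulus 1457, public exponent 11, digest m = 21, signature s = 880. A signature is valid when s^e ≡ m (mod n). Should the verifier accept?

accept

s^2 ≡ 880^2 = 774400 ≡ 733
s^4 ≡ 733^2 = 537289 ≡ 1113
s^8 ≡ 1113^2 = 1238769 ≡ 319
11 = 8 + 2 + 1, so s^11 ≡ 319·733·880 ≡ 21 (mod 1457)
21 = m, so the signature checks out.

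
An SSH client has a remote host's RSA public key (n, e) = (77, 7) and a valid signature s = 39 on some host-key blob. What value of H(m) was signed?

74

Squares mod 77: s^1≡39, s^2≡58, s^4≡53
7 = 4 + 2 + 1, so s^7 ≡ 53·58·39 ≡ 74 (mod 77)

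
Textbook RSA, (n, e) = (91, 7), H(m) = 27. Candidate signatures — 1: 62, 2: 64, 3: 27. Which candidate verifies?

Candidate 1: 62^7 mod 91 = 62
Candidate 2: 64^7 mod 91 = 64
Candidate 3: 27^7 mod 91 = 27
  → matches H(m) = 27

3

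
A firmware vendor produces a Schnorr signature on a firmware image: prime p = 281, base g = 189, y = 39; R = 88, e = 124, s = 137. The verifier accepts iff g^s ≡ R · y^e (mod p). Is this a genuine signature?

g^s mod p:
189^2 = 35721 ≡ 34
189^4 ≡ 34^2 = 1156 ≡ 32
189^8 ≡ 32^2 = 1024 ≡ 181
189^16 ≡ 181^2 = 32761 ≡ 165
189^32 ≡ 165^2 = 27225 ≡ 249
189^64 ≡ 249^2 = 62001 ≡ 181
189^128 ≡ 181^2 = 32761 ≡ 165
137 = 128 + 8 + 1, so 189^137 ≡ 165·181·189 ≡ 38 (mod 281)
R · y^e mod p:
39^2 = 1521 ≡ 116
39^4 ≡ 116^2 = 13456 ≡ 249
39^8 ≡ 249^2 = 62001 ≡ 181
39^16 ≡ 181^2 = 32761 ≡ 165
39^32 ≡ 165^2 = 27225 ≡ 249
39^64 ≡ 249^2 = 62001 ≡ 181
124 = 64 + 32 + 16 + 8 + 4, so 39^124 ≡ 181·249·165·181·249 ≡ 109 (mod 281)
88·109 = 9592 ≡ 38 (mod 281)
38 ≡ 38 (mod 281); signature holds.

genuine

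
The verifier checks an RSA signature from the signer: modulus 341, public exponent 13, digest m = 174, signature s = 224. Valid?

s^2 ≡ 224^2 = 50176 ≡ 49
s^4 ≡ 49^2 = 2401 ≡ 14
s^8 ≡ 14^2 = 196
13 = 8 + 4 + 1, so s^13 ≡ 196·14·224 ≡ 174 (mod 341)
174 = m, so the signature checks out.

yes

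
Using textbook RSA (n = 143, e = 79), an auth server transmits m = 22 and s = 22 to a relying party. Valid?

yes

s^2 ≡ 22^2 = 484 ≡ 55
s^4 ≡ 55^2 = 3025 ≡ 22
s^8 ≡ 22^2 = 484 ≡ 55
s^16 ≡ 55^2 = 3025 ≡ 22
s^32 ≡ 22^2 = 484 ≡ 55
s^64 ≡ 55^2 = 3025 ≡ 22
79 = 64 + 8 + 4 + 2 + 1, so s^79 ≡ 22·55·22·55·22 ≡ 22 (mod 143)
22 = m, so the signature checks out.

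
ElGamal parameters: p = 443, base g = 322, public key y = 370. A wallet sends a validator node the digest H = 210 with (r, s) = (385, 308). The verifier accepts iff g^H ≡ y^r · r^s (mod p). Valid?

Left side g^H mod p:
322^2 = 103684 ≡ 22
322^4 ≡ 22^2 = 484 ≡ 41
322^8 ≡ 41^2 = 1681 ≡ 352
322^16 ≡ 352^2 = 123904 ≡ 307
322^32 ≡ 307^2 = 94249 ≡ 333
322^64 ≡ 333^2 = 110889 ≡ 139
322^128 ≡ 139^2 = 19321 ≡ 272
210 = 128 + 64 + 16 + 2, so 322^210 ≡ 272·139·307·22 ≡ 286 (mod 443)
Right side y^r · r^s mod p:
370^2 = 136900 ≡ 13
370^4 ≡ 13^2 = 169
370^8 ≡ 169^2 = 28561 ≡ 209
370^16 ≡ 209^2 = 43681 ≡ 267
370^32 ≡ 267^2 = 71289 ≡ 409
370^64 ≡ 409^2 = 167281 ≡ 270
370^128 ≡ 270^2 = 72900 ≡ 248
370^256 ≡ 248^2 = 61504 ≡ 370
385 = 256 + 128 + 1, so 370^385 ≡ 370·248·370 ≡ 123 (mod 443)
385^2 = 148225 ≡ 263
385^4 ≡ 263^2 = 69169 ≡ 61
385^8 ≡ 61^2 = 3721 ≡ 177
385^16 ≡ 177^2 = 31329 ≡ 319
385^32 ≡ 319^2 = 101761 ≡ 314
385^64 ≡ 314^2 = 98596 ≡ 250
385^128 ≡ 250^2 = 62500 ≡ 37
385^256 ≡ 37^2 = 1369 ≡ 40
308 = 256 + 32 + 16 + 4, so 385^308 ≡ 40·314·319·61 ≡ 168 (mod 443)
123·168 = 20664 ≡ 286 (mod 443)
286 ≡ 286 (mod 443), so the signature is genuine.

yes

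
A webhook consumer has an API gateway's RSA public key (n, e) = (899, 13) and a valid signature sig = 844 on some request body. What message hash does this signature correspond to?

19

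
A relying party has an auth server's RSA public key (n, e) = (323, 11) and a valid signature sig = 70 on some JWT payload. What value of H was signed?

Squares mod 323: sig^1≡70, sig^2≡55, sig^4≡118, sig^8≡35
11 = 8 + 2 + 1, so sig^11 ≡ 35·55·70 ≡ 59 (mod 323)

59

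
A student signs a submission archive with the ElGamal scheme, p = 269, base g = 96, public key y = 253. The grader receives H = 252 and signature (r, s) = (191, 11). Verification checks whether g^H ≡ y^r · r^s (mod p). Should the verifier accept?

Left side g^H mod p:
96^2 = 9216 ≡ 70
96^4 ≡ 70^2 = 4900 ≡ 58
96^8 ≡ 58^2 = 3364 ≡ 136
96^16 ≡ 136^2 = 18496 ≡ 204
96^32 ≡ 204^2 = 41616 ≡ 190
96^64 ≡ 190^2 = 36100 ≡ 54
96^128 ≡ 54^2 = 2916 ≡ 226
252 = 128 + 64 + 32 + 16 + 8 + 4, so 96^252 ≡ 226·54·190·204·136·58 ≡ 120 (mod 269)
Right side y^r · r^s mod p:
253^2 = 64009 ≡ 256
253^4 ≡ 256^2 = 65536 ≡ 169
253^8 ≡ 169^2 = 28561 ≡ 47
253^16 ≡ 47^2 = 2209 ≡ 57
253^32 ≡ 57^2 = 3249 ≡ 21
253^64 ≡ 21^2 = 441 ≡ 172
253^128 ≡ 172^2 = 29584 ≡ 263
191 = 128 + 32 + 16 + 8 + 4 + 2 + 1, so 253^191 ≡ 263·21·57·47·169·256·253 ≡ 199 (mod 269)
191^2 = 36481 ≡ 166
191^4 ≡ 166^2 = 27556 ≡ 118
191^8 ≡ 118^2 = 13924 ≡ 205
11 = 8 + 2 + 1, so 191^11 ≡ 205·166·191 ≡ 152 (mod 269)
199·152 = 30248 ≡ 120 (mod 269)
120 ≡ 120 (mod 269), so the signature is genuine.

accept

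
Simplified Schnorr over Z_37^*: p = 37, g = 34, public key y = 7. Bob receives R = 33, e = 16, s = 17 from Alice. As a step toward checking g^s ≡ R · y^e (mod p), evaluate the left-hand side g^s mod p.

34^2 = 1156 ≡ 9
34^4 ≡ 9^2 = 81 ≡ 7
34^8 ≡ 7^2 = 49 ≡ 12
34^16 ≡ 12^2 = 144 ≡ 33
17 = 16 + 1, so 34^17 ≡ 33·34 ≡ 12 (mod 37)

12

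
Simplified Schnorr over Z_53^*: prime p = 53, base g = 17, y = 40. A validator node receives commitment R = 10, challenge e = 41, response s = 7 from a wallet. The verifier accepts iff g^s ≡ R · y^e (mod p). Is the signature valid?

valid

g^s mod p:
17^2 = 289 ≡ 24
17^4 ≡ 24^2 = 576 ≡ 46
7 = 4 + 2 + 1, so 17^7 ≡ 46·24·17 ≡ 6 (mod 53)
R · y^e mod p:
40^2 = 1600 ≡ 10
40^4 ≡ 10^2 = 100 ≡ 47
40^8 ≡ 47^2 = 2209 ≡ 36
40^16 ≡ 36^2 = 1296 ≡ 24
40^32 ≡ 24^2 = 576 ≡ 46
41 = 32 + 8 + 1, so 40^41 ≡ 46·36·40 ≡ 43 (mod 53)
10·43 = 430 ≡ 6 (mod 53)
6 ≡ 6 (mod 53); signature holds.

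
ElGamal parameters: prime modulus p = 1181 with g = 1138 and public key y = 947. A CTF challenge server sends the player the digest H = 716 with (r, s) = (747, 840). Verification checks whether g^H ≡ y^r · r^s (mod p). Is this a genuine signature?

Left side g^H mod p:
1138^2 = 1295044 ≡ 668
1138^4 ≡ 668^2 = 446224 ≡ 987
1138^8 ≡ 987^2 = 974169 ≡ 1025
1138^16 ≡ 1025^2 = 1050625 ≡ 716
1138^32 ≡ 716^2 = 512656 ≡ 102
1138^64 ≡ 102^2 = 10404 ≡ 956
1138^128 ≡ 956^2 = 913936 ≡ 1023
1138^256 ≡ 1023^2 = 1046529 ≡ 163
1138^512 ≡ 163^2 = 26569 ≡ 587
716 = 512 + 128 + 64 + 8 + 4, so 1138^716 ≡ 587·1023·956·1025·987 ≡ 223 (mod 1181)
Right side y^r · r^s mod p:
947^2 = 896809 ≡ 430
947^4 ≡ 430^2 = 184900 ≡ 664
947^8 ≡ 664^2 = 440896 ≡ 383
947^16 ≡ 383^2 = 146689 ≡ 245
947^32 ≡ 245^2 = 60025 ≡ 975
947^64 ≡ 975^2 = 950625 ≡ 1101
947^128 ≡ 1101^2 = 1212201 ≡ 495
947^256 ≡ 495^2 = 245025 ≡ 558
947^512 ≡ 558^2 = 311364 ≡ 761
747 = 512 + 128 + 64 + 32 + 8 + 2 + 1, so 947^747 ≡ 761·495·1101·975·383·430·947 ≡ 57 (mod 1181)
747^2 = 558009 ≡ 577
747^4 ≡ 577^2 = 332929 ≡ 1068
747^8 ≡ 1068^2 = 1140624 ≡ 959
747^16 ≡ 959^2 = 919681 ≡ 863
747^32 ≡ 863^2 = 744769 ≡ 739
747^64 ≡ 739^2 = 546121 ≡ 499
747^128 ≡ 499^2 = 249001 ≡ 991
747^256 ≡ 991^2 = 982081 ≡ 670
747^512 ≡ 670^2 = 448900 ≡ 120
840 = 512 + 256 + 64 + 8, so 747^840 ≡ 120·670·499·959 ≡ 454 (mod 1181)
57·454 = 25878 ≡ 1077 (mod 1181)
223 ≠ 1077, so verification fails.

forged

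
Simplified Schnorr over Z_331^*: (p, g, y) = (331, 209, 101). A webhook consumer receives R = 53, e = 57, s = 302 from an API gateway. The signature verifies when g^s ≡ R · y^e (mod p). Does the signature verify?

does not verify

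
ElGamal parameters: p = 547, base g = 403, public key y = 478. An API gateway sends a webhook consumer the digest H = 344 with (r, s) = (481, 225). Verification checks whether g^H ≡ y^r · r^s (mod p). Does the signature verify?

verifies

Left side g^H mod p:
403^2 = 162409 ≡ 497
403^4 ≡ 497^2 = 247009 ≡ 312
403^8 ≡ 312^2 = 97344 ≡ 525
403^16 ≡ 525^2 = 275625 ≡ 484
403^32 ≡ 484^2 = 234256 ≡ 140
403^64 ≡ 140^2 = 19600 ≡ 455
403^128 ≡ 455^2 = 207025 ≡ 259
403^256 ≡ 259^2 = 67081 ≡ 347
344 = 256 + 64 + 16 + 8, so 403^344 ≡ 347·455·484·525 ≡ 166 (mod 547)
Right side y^r · r^s mod p:
478^2 = 228484 ≡ 385
478^4 ≡ 385^2 = 148225 ≡ 535
478^8 ≡ 535^2 = 286225 ≡ 144
478^16 ≡ 144^2 = 20736 ≡ 497
478^32 ≡ 497^2 = 247009 ≡ 312
478^64 ≡ 312^2 = 97344 ≡ 525
478^128 ≡ 525^2 = 275625 ≡ 484
478^256 ≡ 484^2 = 234256 ≡ 140
481 = 256 + 128 + 64 + 32 + 1, so 478^481 ≡ 140·484·525·312·478 ≡ 378 (mod 547)
481^2 = 231361 ≡ 527
481^4 ≡ 527^2 = 277729 ≡ 400
481^8 ≡ 400^2 = 160000 ≡ 276
481^16 ≡ 276^2 = 76176 ≡ 143
481^32 ≡ 143^2 = 20449 ≡ 210
481^64 ≡ 210^2 = 44100 ≡ 340
481^128 ≡ 340^2 = 115600 ≡ 183
225 = 128 + 64 + 32 + 1, so 481^225 ≡ 183·340·210·481 ≡ 368 (mod 547)
378·368 = 139104 ≡ 166 (mod 547)
166 ≡ 166 (mod 547), so the signature is genuine.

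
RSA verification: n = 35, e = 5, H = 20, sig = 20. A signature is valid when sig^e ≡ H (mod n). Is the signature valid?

valid

sig^5 mod 35 = 20
sig^5 mod 35 = 20 matches H.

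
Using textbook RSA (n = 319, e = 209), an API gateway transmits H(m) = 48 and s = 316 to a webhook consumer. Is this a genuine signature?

Squares mod 319: s^1≡316, s^2≡9, s^4≡81, s^8≡181, s^16≡223, s^32≡284, s^64≡268, s^128≡49
209 = 128 + 64 + 16 + 1, so s^209 ≡ 49·268·223·316 ≡ 271 (mod 319)
s^209 mod 319 = 271, but H(m) = 48.

forged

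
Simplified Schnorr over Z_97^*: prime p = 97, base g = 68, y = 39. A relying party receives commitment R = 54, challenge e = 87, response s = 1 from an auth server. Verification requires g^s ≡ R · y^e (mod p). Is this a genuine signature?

g^s mod p:
68^1 mod 97 = 68
R · y^e mod p:
39^2 = 1521 ≡ 66
39^4 ≡ 66^2 = 4356 ≡ 88
39^8 ≡ 88^2 = 7744 ≡ 81
39^16 ≡ 81^2 = 6561 ≡ 62
39^32 ≡ 62^2 = 3844 ≡ 61
39^64 ≡ 61^2 = 3721 ≡ 35
87 = 64 + 16 + 4 + 2 + 1, so 39^87 ≡ 35·62·88·66·39 ≡ 30 (mod 97)
54·30 = 1620 ≡ 68 (mod 97)
68 ≡ 68 (mod 97); signature holds.

genuine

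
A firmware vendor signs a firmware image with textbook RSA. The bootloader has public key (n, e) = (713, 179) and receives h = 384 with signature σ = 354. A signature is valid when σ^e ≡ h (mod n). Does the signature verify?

σ^2 ≡ 354^2 = 125316 ≡ 541
σ^4 ≡ 541^2 = 292681 ≡ 351
σ^8 ≡ 351^2 = 123201 ≡ 565
σ^16 ≡ 565^2 = 319225 ≡ 514
σ^32 ≡ 514^2 = 264196 ≡ 386
σ^64 ≡ 386^2 = 148996 ≡ 692
σ^128 ≡ 692^2 = 478864 ≡ 441
179 = 128 + 32 + 16 + 2 + 1, so σ^179 ≡ 441·386·514·541·354 ≡ 384 (mod 713)
σ^179 mod 713 = 384 matches h.

verifies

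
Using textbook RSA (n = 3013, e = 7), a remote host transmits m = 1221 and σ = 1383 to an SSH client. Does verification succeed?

Squares mod 3013: σ^1≡1383, σ^2≡2447, σ^4≡978
7 = 4 + 2 + 1, so σ^7 ≡ 978·2447·1383 ≡ 1221 (mod 3013)
σ^7 mod 3013 = 1221 matches m.

passes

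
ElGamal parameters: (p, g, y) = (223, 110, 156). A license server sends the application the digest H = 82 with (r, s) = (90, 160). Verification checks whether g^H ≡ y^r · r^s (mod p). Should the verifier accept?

reject

Left side g^H mod p:
Squares mod 223: 110^1≡110, 110^2≡58, 110^4≡19, 110^8≡138, 110^16≡89, 110^32≡116, 110^64≡76
82 = 64 + 16 + 2, so 110^82 ≡ 76·89·58 ≡ 55 (mod 223)
Right side y^r · r^s mod p:
Squares mod 223: 156^1≡156, 156^2≡29, 156^4≡172, 156^8≡148, 156^16≡50, 156^32≡47, 156^64≡202
90 = 64 + 16 + 8 + 2, so 156^90 ≡ 202·50·148·29 ≡ 7 (mod 223)
Squares mod 223: 90^1≡90, 90^2≡72, 90^4≡55, 90^8≡126, 90^16≡43, 90^32≡65, 90^64≡211, 90^128≡144
160 = 128 + 32, so 90^160 ≡ 144·65 ≡ 217 (mod 223)
7·217 = 1519 ≡ 181 (mod 223)
55 ≠ 181, so verification fails.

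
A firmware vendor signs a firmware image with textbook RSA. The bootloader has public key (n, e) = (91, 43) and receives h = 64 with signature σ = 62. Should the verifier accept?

reject

σ^2 ≡ 62^2 = 3844 ≡ 22
σ^4 ≡ 22^2 = 484 ≡ 29
σ^8 ≡ 29^2 = 841 ≡ 22
σ^16 ≡ 22^2 = 484 ≡ 29
σ^32 ≡ 29^2 = 841 ≡ 22
43 = 32 + 8 + 2 + 1, so σ^43 ≡ 22·22·22·62 ≡ 62 (mod 91)
62 ≠ 64, so verification fails.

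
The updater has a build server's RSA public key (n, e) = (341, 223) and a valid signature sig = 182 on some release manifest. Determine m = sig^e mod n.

29

sig^2 ≡ 182^2 = 33124 ≡ 47
sig^4 ≡ 47^2 = 2209 ≡ 163
sig^8 ≡ 163^2 = 26569 ≡ 312
sig^16 ≡ 312^2 = 97344 ≡ 159
sig^32 ≡ 159^2 = 25281 ≡ 47
sig^64 ≡ 47^2 = 2209 ≡ 163
sig^128 ≡ 163^2 = 26569 ≡ 312
223 = 128 + 64 + 16 + 8 + 4 + 2 + 1, so sig^223 ≡ 312·163·159·312·163·47·182 ≡ 29 (mod 341)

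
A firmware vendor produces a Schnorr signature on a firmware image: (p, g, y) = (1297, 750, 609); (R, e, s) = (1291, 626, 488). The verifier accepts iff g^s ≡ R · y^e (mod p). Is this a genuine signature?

g^s mod p:
750^488 mod 1297 = 366
R · y^e mod p:
609^626 mod 1297 = 1236
1291·1236 = 1595676 ≡ 366 (mod 1297)
366 ≡ 366 (mod 1297); signature holds.

genuine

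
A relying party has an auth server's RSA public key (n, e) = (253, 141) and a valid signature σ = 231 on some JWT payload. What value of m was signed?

σ^141 mod 253 = 231

231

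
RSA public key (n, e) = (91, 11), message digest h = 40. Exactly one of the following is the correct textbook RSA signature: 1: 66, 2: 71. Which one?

1

Candidate 1: Squares mod 91: 66^1≡66, 66^2≡79, 66^4≡53, 66^8≡79; 11 = 8 + 2 + 1, so 66^11 ≡ 79·79·66 ≡ 40 (mod 91)
  → matches h = 40
Candidate 2: Squares mod 91: 71^1≡71, 71^2≡36, 71^4≡22, 71^8≡29; 11 = 8 + 2 + 1, so 71^11 ≡ 29·36·71 ≡ 50 (mod 91)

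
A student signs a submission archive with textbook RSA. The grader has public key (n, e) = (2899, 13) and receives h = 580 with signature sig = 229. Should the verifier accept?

accept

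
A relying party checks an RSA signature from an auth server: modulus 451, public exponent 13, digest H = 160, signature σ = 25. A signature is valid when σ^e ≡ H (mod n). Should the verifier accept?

σ^2 ≡ 25^2 = 625 ≡ 174
σ^4 ≡ 174^2 = 30276 ≡ 59
σ^8 ≡ 59^2 = 3481 ≡ 324
13 = 8 + 4 + 1, so σ^13 ≡ 324·59·25 ≡ 291 (mod 451)
σ^13 mod 451 = 291, but H = 160.

reject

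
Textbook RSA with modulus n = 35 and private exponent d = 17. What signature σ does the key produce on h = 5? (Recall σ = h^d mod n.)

10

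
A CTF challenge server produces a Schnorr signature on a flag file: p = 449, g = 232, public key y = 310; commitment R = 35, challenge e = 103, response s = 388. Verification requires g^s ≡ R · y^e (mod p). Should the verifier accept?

reject

g^s mod p:
232^2 = 53824 ≡ 393
232^4 ≡ 393^2 = 154449 ≡ 442
232^8 ≡ 442^2 = 195364 ≡ 49
232^16 ≡ 49^2 = 2401 ≡ 156
232^32 ≡ 156^2 = 24336 ≡ 90
232^64 ≡ 90^2 = 8100 ≡ 18
232^128 ≡ 18^2 = 324
232^256 ≡ 324^2 = 104976 ≡ 359
388 = 256 + 128 + 4, so 232^388 ≡ 359·324·442 ≡ 274 (mod 449)
R · y^e mod p:
310^2 = 96100 ≡ 14
310^4 ≡ 14^2 = 196
310^8 ≡ 196^2 = 38416 ≡ 251
310^16 ≡ 251^2 = 63001 ≡ 141
310^32 ≡ 141^2 = 19881 ≡ 125
310^64 ≡ 125^2 = 15625 ≡ 359
103 = 64 + 32 + 4 + 2 + 1, so 310^103 ≡ 359·125·196·14·310 ≡ 436 (mod 449)
35·436 = 15260 ≡ 443 (mod 449)
274 ≠ 443; the check fails.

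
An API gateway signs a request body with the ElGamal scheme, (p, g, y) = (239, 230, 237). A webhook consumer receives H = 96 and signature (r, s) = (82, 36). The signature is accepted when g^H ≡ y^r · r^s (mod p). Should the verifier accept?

accept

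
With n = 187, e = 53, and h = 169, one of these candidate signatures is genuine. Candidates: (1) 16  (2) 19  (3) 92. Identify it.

1

Candidate 1: Squares mod 187: 16^1≡16, 16^2≡69, 16^4≡86, 16^8≡103, 16^16≡137, 16^32≡69; 53 = 32 + 16 + 4 + 1, so 16^53 ≡ 69·137·86·16 ≡ 169 (mod 187)
  → matches h = 169
Candidate 2: Squares mod 187: 19^1≡19, 19^2≡174, 19^4≡169, 19^8≡137, 19^16≡69, 19^32≡86; 53 = 32 + 16 + 4 + 1, so 19^53 ≡ 86·69·169·19 ≡ 83 (mod 187)
Candidate 3: Squares mod 187: 92^1≡92, 92^2≡49, 92^4≡157, 92^8≡152, 92^16≡103, 92^32≡137; 53 = 32 + 16 + 4 + 1, so 92^53 ≡ 137·103·157·92 ≡ 130 (mod 187)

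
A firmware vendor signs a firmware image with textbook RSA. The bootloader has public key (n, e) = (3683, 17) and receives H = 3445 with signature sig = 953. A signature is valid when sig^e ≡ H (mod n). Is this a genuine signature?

sig^2 ≡ 953^2 = 908209 ≡ 2191
sig^4 ≡ 2191^2 = 4800481 ≡ 1532
sig^8 ≡ 1532^2 = 2347024 ≡ 953
sig^16 ≡ 953^2 = 908209 ≡ 2191
17 = 16 + 1, so sig^17 ≡ 2191·953 ≡ 3445 (mod 3683)
sig^17 mod 3683 = 3445 matches H.

genuine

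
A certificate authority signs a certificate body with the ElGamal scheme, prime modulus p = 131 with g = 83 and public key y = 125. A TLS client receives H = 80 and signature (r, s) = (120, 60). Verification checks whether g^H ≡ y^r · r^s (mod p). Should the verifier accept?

reject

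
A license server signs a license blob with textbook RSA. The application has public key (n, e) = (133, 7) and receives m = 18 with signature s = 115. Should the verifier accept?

s^7 mod 133 = 115
s^7 mod 133 = 115, but m = 18.

reject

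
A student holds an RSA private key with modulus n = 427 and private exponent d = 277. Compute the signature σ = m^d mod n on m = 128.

359

m^2 ≡ 128^2 = 16384 ≡ 158
m^4 ≡ 158^2 = 24964 ≡ 198
m^8 ≡ 198^2 = 39204 ≡ 347
m^16 ≡ 347^2 = 120409 ≡ 422
m^32 ≡ 422^2 = 178084 ≡ 25
m^64 ≡ 25^2 = 625 ≡ 198
m^128 ≡ 198^2 = 39204 ≡ 347
m^256 ≡ 347^2 = 120409 ≡ 422
277 = 256 + 16 + 4 + 1, so m^277 ≡ 422·422·198·128 ≡ 359 (mod 427)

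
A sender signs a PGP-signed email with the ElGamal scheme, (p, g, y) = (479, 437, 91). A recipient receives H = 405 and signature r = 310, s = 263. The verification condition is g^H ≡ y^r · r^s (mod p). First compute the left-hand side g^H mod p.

34

Squares mod 479: 437^1≡437, 437^2≡327, 437^4≡112, 437^8≡90, 437^16≡436, 437^32≡412, 437^64≡178, 437^128≡70, 437^256≡110
405 = 256 + 128 + 16 + 4 + 1, so 437^405 ≡ 110·70·436·112·437 ≡ 34 (mod 479)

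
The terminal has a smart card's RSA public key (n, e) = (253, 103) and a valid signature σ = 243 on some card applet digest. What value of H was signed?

133

σ^2 ≡ 243^2 = 59049 ≡ 100
σ^4 ≡ 100^2 = 10000 ≡ 133
σ^8 ≡ 133^2 = 17689 ≡ 232
σ^16 ≡ 232^2 = 53824 ≡ 188
σ^32 ≡ 188^2 = 35344 ≡ 177
σ^64 ≡ 177^2 = 31329 ≡ 210
103 = 64 + 32 + 4 + 2 + 1, so σ^103 ≡ 210·177·133·100·243 ≡ 133 (mod 253)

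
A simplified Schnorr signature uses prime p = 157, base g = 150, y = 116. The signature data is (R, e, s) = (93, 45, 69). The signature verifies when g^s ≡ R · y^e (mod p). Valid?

no

g^s mod p:
150^2 = 22500 ≡ 49
150^4 ≡ 49^2 = 2401 ≡ 46
150^8 ≡ 46^2 = 2116 ≡ 75
150^16 ≡ 75^2 = 5625 ≡ 130
150^32 ≡ 130^2 = 16900 ≡ 101
150^64 ≡ 101^2 = 10201 ≡ 153
69 = 64 + 4 + 1, so 150^69 ≡ 153·46·150 ≡ 32 (mod 157)
R · y^e mod p:
116^2 = 13456 ≡ 111
116^4 ≡ 111^2 = 12321 ≡ 75
116^8 ≡ 75^2 = 5625 ≡ 130
116^16 ≡ 130^2 = 16900 ≡ 101
116^32 ≡ 101^2 = 10201 ≡ 153
45 = 32 + 8 + 4 + 1, so 116^45 ≡ 153·130·75·116 ≡ 112 (mod 157)
93·112 = 10416 ≡ 54 (mod 157)
32 ≠ 54; the check fails.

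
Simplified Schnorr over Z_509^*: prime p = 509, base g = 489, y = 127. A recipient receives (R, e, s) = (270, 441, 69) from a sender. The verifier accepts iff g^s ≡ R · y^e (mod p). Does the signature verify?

g^s mod p:
489^2 = 239121 ≡ 400
489^4 ≡ 400^2 = 160000 ≡ 174
489^8 ≡ 174^2 = 30276 ≡ 245
489^16 ≡ 245^2 = 60025 ≡ 472
489^32 ≡ 472^2 = 222784 ≡ 351
489^64 ≡ 351^2 = 123201 ≡ 23
69 = 64 + 4 + 1, so 489^69 ≡ 23·174·489 ≡ 382 (mod 509)
R · y^e mod p:
127^2 = 16129 ≡ 350
127^4 ≡ 350^2 = 122500 ≡ 340
127^8 ≡ 340^2 = 115600 ≡ 57
127^16 ≡ 57^2 = 3249 ≡ 195
127^32 ≡ 195^2 = 38025 ≡ 359
127^64 ≡ 359^2 = 128881 ≡ 104
127^128 ≡ 104^2 = 10816 ≡ 127
127^256 ≡ 127^2 = 16129 ≡ 350
441 = 256 + 128 + 32 + 16 + 8 + 1, so 127^441 ≡ 350·127·359·195·57·127 ≡ 156 (mod 509)
270·156 = 42120 ≡ 382 (mod 509)
382 ≡ 382 (mod 509); signature holds.

verifies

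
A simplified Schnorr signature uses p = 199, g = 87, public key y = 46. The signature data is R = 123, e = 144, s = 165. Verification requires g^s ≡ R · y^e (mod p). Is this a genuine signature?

g^s mod p:
87^2 = 7569 ≡ 7
87^4 ≡ 7^2 = 49
87^8 ≡ 49^2 = 2401 ≡ 13
87^16 ≡ 13^2 = 169
87^32 ≡ 169^2 = 28561 ≡ 104
87^64 ≡ 104^2 = 10816 ≡ 70
87^128 ≡ 70^2 = 4900 ≡ 124
165 = 128 + 32 + 4 + 1, so 87^165 ≡ 124·104·49·87 ≡ 107 (mod 199)
R · y^e mod p:
46^2 = 2116 ≡ 126
46^4 ≡ 126^2 = 15876 ≡ 155
46^8 ≡ 155^2 = 24025 ≡ 145
46^16 ≡ 145^2 = 21025 ≡ 130
46^32 ≡ 130^2 = 16900 ≡ 184
46^64 ≡ 184^2 = 33856 ≡ 26
46^128 ≡ 26^2 = 676 ≡ 79
144 = 128 + 16, so 46^144 ≡ 79·130 ≡ 121 (mod 199)
123·121 = 14883 ≡ 157 (mod 199)
107 ≠ 157; the check fails.

forged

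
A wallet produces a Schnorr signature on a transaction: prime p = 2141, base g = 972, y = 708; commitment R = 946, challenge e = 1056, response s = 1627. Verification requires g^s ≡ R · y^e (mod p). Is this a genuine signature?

g^s mod p:
972^1627 mod 2141 = 806
R · y^e mod p:
708^1056 mod 2141 = 474
946·474 = 448404 ≡ 935 (mod 2141)
806 ≠ 935; the check fails.

forged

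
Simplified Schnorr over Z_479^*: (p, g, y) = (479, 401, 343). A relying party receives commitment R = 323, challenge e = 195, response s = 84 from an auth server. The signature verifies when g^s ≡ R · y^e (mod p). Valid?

g^s mod p:
401^2 = 160801 ≡ 336
401^4 ≡ 336^2 = 112896 ≡ 331
401^8 ≡ 331^2 = 109561 ≡ 349
401^16 ≡ 349^2 = 121801 ≡ 135
401^32 ≡ 135^2 = 18225 ≡ 23
401^64 ≡ 23^2 = 529 ≡ 50
84 = 64 + 16 + 4, so 401^84 ≡ 50·135·331 ≡ 194 (mod 479)
R · y^e mod p:
343^2 = 117649 ≡ 294
343^4 ≡ 294^2 = 86436 ≡ 216
343^8 ≡ 216^2 = 46656 ≡ 193
343^16 ≡ 193^2 = 37249 ≡ 366
343^32 ≡ 366^2 = 133956 ≡ 315
343^64 ≡ 315^2 = 99225 ≡ 72
343^128 ≡ 72^2 = 5184 ≡ 394
195 = 128 + 64 + 2 + 1, so 343^195 ≡ 394·72·294·343 ≡ 140 (mod 479)
323·140 = 45220 ≡ 194 (mod 479)
194 ≡ 194 (mod 479); signature holds.

yes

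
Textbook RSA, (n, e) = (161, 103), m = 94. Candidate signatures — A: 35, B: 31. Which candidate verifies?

Candidate A: 35^2 = 1225 ≡ 98; 35^4 ≡ 98^2 = 9604 ≡ 105; 35^8 ≡ 105^2 = 11025 ≡ 77; 35^16 ≡ 77^2 = 5929 ≡ 133; 35^32 ≡ 133^2 = 17689 ≡ 140; 35^64 ≡ 140^2 = 19600 ≡ 119; 103 = 64 + 32 + 4 + 2 + 1, so 35^103 ≡ 119·140·105·98·35 ≡ 105 (mod 161)
Candidate B: 31^2 = 961 ≡ 156; 31^4 ≡ 156^2 = 24336 ≡ 25; 31^8 ≡ 25^2 = 625 ≡ 142; 31^16 ≡ 142^2 = 20164 ≡ 39; 31^32 ≡ 39^2 = 1521 ≡ 72; 31^64 ≡ 72^2 = 5184 ≡ 32; 103 = 64 + 32 + 4 + 2 + 1, so 31^103 ≡ 32·72·25·156·31 ≡ 94 (mod 161)
  → matches m = 94

B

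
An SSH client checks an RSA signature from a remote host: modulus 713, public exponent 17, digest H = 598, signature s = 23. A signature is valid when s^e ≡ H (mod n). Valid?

no

s^2 ≡ 23^2 = 529
s^4 ≡ 529^2 = 279841 ≡ 345
s^8 ≡ 345^2 = 119025 ≡ 667
s^16 ≡ 667^2 = 444889 ≡ 690
17 = 16 + 1, so s^17 ≡ 690·23 ≡ 184 (mod 713)
s^17 mod 713 = 184, but H = 598.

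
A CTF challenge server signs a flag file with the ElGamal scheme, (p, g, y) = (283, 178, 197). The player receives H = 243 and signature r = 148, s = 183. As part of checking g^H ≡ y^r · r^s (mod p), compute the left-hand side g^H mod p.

178^2 = 31684 ≡ 271
178^4 ≡ 271^2 = 73441 ≡ 144
178^8 ≡ 144^2 = 20736 ≡ 77
178^16 ≡ 77^2 = 5929 ≡ 269
178^32 ≡ 269^2 = 72361 ≡ 196
178^64 ≡ 196^2 = 38416 ≡ 211
178^128 ≡ 211^2 = 44521 ≡ 90
243 = 128 + 64 + 32 + 16 + 2 + 1, so 178^243 ≡ 90·211·196·269·271·178 ≡ 8 (mod 283)

8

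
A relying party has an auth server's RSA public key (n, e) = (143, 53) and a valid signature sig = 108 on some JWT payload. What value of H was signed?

36

Squares mod 143: sig^1≡108, sig^2≡81, sig^4≡126, sig^8≡3, sig^16≡9, sig^32≡81
53 = 32 + 16 + 4 + 1, so sig^53 ≡ 81·9·126·108 ≡ 36 (mod 143)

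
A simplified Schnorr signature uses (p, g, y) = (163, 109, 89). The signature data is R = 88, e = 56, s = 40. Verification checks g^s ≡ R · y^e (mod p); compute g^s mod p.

46

Squares mod 163: 109^1≡109, 109^2≡145, 109^4≡161, 109^8≡4, 109^16≡16, 109^32≡93
40 = 32 + 8, so 109^40 ≡ 93·4 ≡ 46 (mod 163)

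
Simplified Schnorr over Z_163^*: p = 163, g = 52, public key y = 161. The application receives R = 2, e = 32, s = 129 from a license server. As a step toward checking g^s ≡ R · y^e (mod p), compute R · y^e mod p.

37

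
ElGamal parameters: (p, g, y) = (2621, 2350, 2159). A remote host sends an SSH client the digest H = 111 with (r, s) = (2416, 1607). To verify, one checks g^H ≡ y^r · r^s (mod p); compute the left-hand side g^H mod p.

Squares mod 2621: 2350^1≡2350, 2350^2≡53, 2350^4≡188, 2350^8≡1271, 2350^16≡905, 2350^32≡1273, 2350^64≡751
111 = 64 + 32 + 8 + 4 + 2 + 1, so 2350^111 ≡ 751·1273·1271·188·53·2350 ≡ 935 (mod 2621)

935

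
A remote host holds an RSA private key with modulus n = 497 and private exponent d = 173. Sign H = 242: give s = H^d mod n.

H^2 ≡ 242^2 = 58564 ≡ 415
H^4 ≡ 415^2 = 172225 ≡ 263
H^8 ≡ 263^2 = 69169 ≡ 86
H^16 ≡ 86^2 = 7396 ≡ 438
H^32 ≡ 438^2 = 191844 ≡ 2
H^64 ≡ 2^2 = 4
H^128 ≡ 4^2 = 16
173 = 128 + 32 + 8 + 4 + 1, so H^173 ≡ 16·2·86·263·242 ≡ 58 (mod 497)

58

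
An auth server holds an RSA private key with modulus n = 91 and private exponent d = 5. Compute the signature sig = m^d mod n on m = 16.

74

m^5 mod 91 = 74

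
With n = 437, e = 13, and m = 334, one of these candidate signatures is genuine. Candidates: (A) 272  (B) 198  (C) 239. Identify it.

Candidate A: Squares mod 437: 272^1≡272, 272^2≡131, 272^4≡118, 272^8≡377; 13 = 8 + 4 + 1, so 272^13 ≡ 377·118·272 ≡ 99 (mod 437)
Candidate B: Squares mod 437: 198^1≡198, 198^2≡311, 198^4≡144, 198^8≡197; 13 = 8 + 4 + 1, so 198^13 ≡ 197·144·198 ≡ 103 (mod 437)
Candidate C: Squares mod 437: 239^1≡239, 239^2≡311, 239^4≡144, 239^8≡197; 13 = 8 + 4 + 1, so 239^13 ≡ 197·144·239 ≡ 334 (mod 437)
  → matches m = 334

C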